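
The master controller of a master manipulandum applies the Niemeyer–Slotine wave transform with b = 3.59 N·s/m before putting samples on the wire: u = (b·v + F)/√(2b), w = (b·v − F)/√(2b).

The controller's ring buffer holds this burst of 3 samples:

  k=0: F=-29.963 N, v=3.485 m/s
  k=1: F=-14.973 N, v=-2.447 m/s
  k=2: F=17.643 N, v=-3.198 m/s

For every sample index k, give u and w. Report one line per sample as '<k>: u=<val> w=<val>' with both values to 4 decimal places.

k=0: b·v=3.59×3.485=12.5111; √(2b)=2.6796; u=(12.5111+(-29.963))/2.6796=-6.5130, w=(12.5111−(-29.963))/2.6796=15.8512
k=1: b·v=3.59×(-2.447)=-8.7847; √(2b)=2.6796; u=(-8.7847+(-14.973))/2.6796=-8.8663, w=(-8.7847−(-14.973))/2.6796=2.3094
k=2: b·v=3.59×(-3.198)=-11.4808; √(2b)=2.6796; u=(-11.4808+17.643)/2.6796=2.2997, w=(-11.4808−17.643)/2.6796=-10.8689

0: u=-6.5130 w=15.8512
1: u=-8.8663 w=2.3094
2: u=2.2997 w=-10.8689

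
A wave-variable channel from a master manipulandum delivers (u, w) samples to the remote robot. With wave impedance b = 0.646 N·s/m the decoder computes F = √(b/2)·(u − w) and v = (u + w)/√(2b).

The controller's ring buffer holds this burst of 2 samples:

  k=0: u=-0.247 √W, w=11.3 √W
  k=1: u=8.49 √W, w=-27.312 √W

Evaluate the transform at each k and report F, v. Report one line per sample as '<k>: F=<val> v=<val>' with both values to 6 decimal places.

k=0: u−w=-11.547000, u+w=11.053000; √(b/2)=0.568331, √(2b)=1.136662; F=0.568331×(-11.547)=-6.562517, v=11.053000/1.136662=9.724089
k=1: u−w=35.802000, u+w=-18.822000; √(b/2)=0.568331, √(2b)=1.136662; F=0.568331×35.802=20.347383, v=-18.822000/1.136662=-16.559015

0: F=-6.562517 v=9.724089
1: F=20.347383 v=-16.559015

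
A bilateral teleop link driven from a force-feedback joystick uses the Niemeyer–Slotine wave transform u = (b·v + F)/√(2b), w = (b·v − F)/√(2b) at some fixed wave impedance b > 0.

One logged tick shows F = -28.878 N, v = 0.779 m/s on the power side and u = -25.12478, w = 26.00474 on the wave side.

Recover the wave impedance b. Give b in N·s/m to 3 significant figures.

b = 0.638 N·s/m

u + w = 0.8800;  u + w = √(2b)·v, so √(2b) = 0.8800/0.779 = 1.1296.
b = (√(2b))²/2 = 1.2760/2 = 0.6380.
(Check via u − w = 2F/√(2b): u − w = -51.1295, 2F/√(2b) = -51.1295.)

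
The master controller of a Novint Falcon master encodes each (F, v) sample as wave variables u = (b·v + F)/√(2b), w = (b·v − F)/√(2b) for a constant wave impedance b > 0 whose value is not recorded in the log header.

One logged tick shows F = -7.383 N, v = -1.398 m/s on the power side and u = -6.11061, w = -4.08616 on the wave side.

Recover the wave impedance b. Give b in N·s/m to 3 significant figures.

u + w = -10.1968;  u + w = √(2b)·v, so √(2b) = -10.1968/(-1.398) = 7.2938.
b = (√(2b))²/2 = 53.1999/2 = 26.6000.
(Check via u − w = 2F/√(2b): u − w = -2.0245, 2F/√(2b) = -2.0245.)

b = 26.6 N·s/m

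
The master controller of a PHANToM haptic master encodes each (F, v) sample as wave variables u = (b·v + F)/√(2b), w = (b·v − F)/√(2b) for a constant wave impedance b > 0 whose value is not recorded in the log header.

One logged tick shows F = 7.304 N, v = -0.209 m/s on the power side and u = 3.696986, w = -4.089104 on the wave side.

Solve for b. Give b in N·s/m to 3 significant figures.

b = 1.76 N·s/m

u + w = -0.392118;  u + w = √(2b)·v, so √(2b) = -0.392118/(-0.209) = 1.876163.
b = (√(2b))²/2 = 3.519986/2 = 1.759993.
(Check via u − w = 2F/√(2b): u − w = 7.786090, 2F/√(2b) = 7.786105.)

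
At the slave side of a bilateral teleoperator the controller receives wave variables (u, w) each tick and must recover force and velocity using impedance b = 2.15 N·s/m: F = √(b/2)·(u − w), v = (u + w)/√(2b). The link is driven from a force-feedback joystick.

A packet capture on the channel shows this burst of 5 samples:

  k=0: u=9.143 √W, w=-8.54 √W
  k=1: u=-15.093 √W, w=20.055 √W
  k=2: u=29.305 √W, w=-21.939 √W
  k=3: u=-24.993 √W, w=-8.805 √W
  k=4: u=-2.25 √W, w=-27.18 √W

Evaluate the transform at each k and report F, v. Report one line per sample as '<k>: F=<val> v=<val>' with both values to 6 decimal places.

k=0: u−w=17.683000, u+w=0.603000; √(b/2)=1.036822, √(2b)=2.073644; F=1.036822×17.683=18.334125, v=0.603000/2.073644=0.290792
k=1: u−w=-35.148000, u+w=4.962000; √(b/2)=1.036822, √(2b)=2.073644; F=1.036822×(-35.148)=-36.442222, v=4.962000/2.073644=2.392889
k=2: u−w=51.244000, u+w=7.366000; √(b/2)=1.036822, √(2b)=2.073644; F=1.036822×51.244=53.130910, v=7.366000/2.073644=3.552201
k=3: u−w=-16.188000, u+w=-33.798000; √(b/2)=1.036822, √(2b)=2.073644; F=1.036822×(-16.188)=-16.784076, v=-33.798000/2.073644=-16.298843
k=4: u−w=24.930000, u+w=-29.430000; √(b/2)=1.036822, √(2b)=2.073644; F=1.036822×24.93=25.847974, v=-29.430000/2.073644=-14.192406

0: F=18.334125 v=0.290792
1: F=-36.442222 v=2.392889
2: F=53.130910 v=3.552201
3: F=-16.784076 v=-16.298843
4: F=25.847974 v=-14.192406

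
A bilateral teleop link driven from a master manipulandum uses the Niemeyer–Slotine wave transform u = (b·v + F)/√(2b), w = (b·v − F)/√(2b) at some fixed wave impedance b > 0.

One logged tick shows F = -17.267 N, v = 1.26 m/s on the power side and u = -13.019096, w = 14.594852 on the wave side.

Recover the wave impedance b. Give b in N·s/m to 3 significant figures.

u + w = 1.575756;  u + w = √(2b)·v, so √(2b) = 1.575756/1.26 = 1.250600.
b = (√(2b))²/2 = 1.564000/2 = 0.782000.
(Check via u − w = 2F/√(2b): u − w = -27.613948, 2F/√(2b) = -27.613945.)

b = 0.782 N·s/m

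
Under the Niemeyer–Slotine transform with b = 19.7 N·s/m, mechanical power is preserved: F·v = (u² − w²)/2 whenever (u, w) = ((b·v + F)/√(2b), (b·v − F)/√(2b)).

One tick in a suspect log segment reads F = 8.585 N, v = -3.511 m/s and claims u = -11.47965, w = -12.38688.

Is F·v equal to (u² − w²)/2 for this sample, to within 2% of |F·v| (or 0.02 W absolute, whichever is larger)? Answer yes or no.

no

F·v = 8.585×(-3.511) = -30.1419 W.
(u² − w²)/2 = (131.7824 − 153.4348)/2 = -10.8262 W.
|Δ| = 19.3157;  2% of max(1, |F·v|) = 0.6028.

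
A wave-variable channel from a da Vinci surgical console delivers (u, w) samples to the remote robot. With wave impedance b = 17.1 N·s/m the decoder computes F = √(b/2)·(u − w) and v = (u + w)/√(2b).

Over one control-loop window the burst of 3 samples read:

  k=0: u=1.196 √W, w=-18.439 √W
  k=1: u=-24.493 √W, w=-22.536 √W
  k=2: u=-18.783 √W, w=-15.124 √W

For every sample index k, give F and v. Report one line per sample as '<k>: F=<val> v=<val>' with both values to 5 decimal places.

0: F=57.41349 v=-2.94849
1: F=-5.72234 v=-8.04179
2: F=-10.69906 v=-5.79797

k=0: u−w=19.63500, u+w=-17.24300; √(b/2)=2.92404, √(2b)=5.84808; F=2.92404×19.635=57.41349, v=-17.24300/5.84808=-2.94849
k=1: u−w=-1.95700, u+w=-47.02900; √(b/2)=2.92404, √(2b)=5.84808; F=2.92404×(-1.957)=-5.72234, v=-47.02900/5.84808=-8.04179
k=2: u−w=-3.65900, u+w=-33.90700; √(b/2)=2.92404, √(2b)=5.84808; F=2.92404×(-3.659)=-10.69906, v=-33.90700/5.84808=-5.79797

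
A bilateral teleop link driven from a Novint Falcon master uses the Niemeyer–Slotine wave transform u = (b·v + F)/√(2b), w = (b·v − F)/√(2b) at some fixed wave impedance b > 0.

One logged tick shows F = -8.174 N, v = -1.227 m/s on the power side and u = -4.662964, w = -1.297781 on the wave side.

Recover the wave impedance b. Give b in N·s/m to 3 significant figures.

b = 11.8 N·s/m

u + w = -5.960745;  u + w = √(2b)·v, so √(2b) = -5.960745/(-1.227) = 4.857983.
b = (√(2b))²/2 = 23.599998/2 = 11.799999.
(Check via u − w = 2F/√(2b): u − w = -3.365183, 2F/√(2b) = -3.365183.)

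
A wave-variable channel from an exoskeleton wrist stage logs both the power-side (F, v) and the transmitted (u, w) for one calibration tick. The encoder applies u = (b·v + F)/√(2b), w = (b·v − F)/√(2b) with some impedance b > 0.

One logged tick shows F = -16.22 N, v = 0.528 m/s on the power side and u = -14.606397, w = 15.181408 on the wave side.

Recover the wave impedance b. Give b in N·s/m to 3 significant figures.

u + w = 0.575011;  u + w = √(2b)·v, so √(2b) = 0.575011/0.528 = 1.089036.
b = (√(2b))²/2 = 1.185999/2 = 0.593000.
(Check via u − w = 2F/√(2b): u − w = -29.787805, 2F/√(2b) = -29.787813.)

b = 0.593 N·s/m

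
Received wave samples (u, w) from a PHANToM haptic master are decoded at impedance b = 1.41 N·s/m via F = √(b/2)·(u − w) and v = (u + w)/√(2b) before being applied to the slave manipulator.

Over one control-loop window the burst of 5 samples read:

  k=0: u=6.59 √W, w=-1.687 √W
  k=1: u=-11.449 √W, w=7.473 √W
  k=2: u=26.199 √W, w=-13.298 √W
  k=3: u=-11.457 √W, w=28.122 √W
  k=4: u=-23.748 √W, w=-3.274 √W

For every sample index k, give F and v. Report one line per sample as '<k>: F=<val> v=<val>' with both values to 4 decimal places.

0: F=6.9497 v=2.9197
1: F=-15.8877 v=-2.3677
2: F=33.1634 v=7.6824
3: F=-33.2322 v=9.9239
4: F=-17.1908 v=-16.0914

k=0: u−w=8.2770, u+w=4.9030; √(b/2)=0.8396, √(2b)=1.6793; F=0.8396×8.277=6.9497, v=4.9030/1.6793=2.9197
k=1: u−w=-18.9220, u+w=-3.9760; √(b/2)=0.8396, √(2b)=1.6793; F=0.8396×(-18.922)=-15.8877, v=-3.9760/1.6793=-2.3677
k=2: u−w=39.4970, u+w=12.9010; √(b/2)=0.8396, √(2b)=1.6793; F=0.8396×39.497=33.1634, v=12.9010/1.6793=7.6824
k=3: u−w=-39.5790, u+w=16.6650; √(b/2)=0.8396, √(2b)=1.6793; F=0.8396×(-39.579)=-33.2322, v=16.6650/1.6793=9.9239
k=4: u−w=-20.4740, u+w=-27.0220; √(b/2)=0.8396, √(2b)=1.6793; F=0.8396×(-20.474)=-17.1908, v=-27.0220/1.6793=-16.0914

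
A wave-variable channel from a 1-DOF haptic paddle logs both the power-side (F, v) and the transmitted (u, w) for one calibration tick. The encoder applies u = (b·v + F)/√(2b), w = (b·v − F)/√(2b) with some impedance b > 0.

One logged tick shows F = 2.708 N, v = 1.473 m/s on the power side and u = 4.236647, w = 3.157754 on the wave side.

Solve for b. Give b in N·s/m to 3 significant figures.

b = 12.6 N·s/m

u + w = 7.394401;  u + w = √(2b)·v, so √(2b) = 7.394401/1.473 = 5.019960.
b = (√(2b))²/2 = 25.199998/2 = 12.599999.
(Check via u − w = 2F/√(2b): u − w = 1.078893, 2F/√(2b) = 1.078893.)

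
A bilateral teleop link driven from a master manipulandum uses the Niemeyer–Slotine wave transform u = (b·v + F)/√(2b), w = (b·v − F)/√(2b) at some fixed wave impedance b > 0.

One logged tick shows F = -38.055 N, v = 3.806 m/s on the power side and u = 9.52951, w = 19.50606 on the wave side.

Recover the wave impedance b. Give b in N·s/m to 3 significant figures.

u + w = 29.0356;  u + w = √(2b)·v, so √(2b) = 29.0356/3.806 = 7.6289.
b = (√(2b))²/2 = 58.2000/2 = 29.1000.
(Check via u − w = 2F/√(2b): u − w = -9.9766, 2F/√(2b) = -9.9765.)

b = 29.1 N·s/m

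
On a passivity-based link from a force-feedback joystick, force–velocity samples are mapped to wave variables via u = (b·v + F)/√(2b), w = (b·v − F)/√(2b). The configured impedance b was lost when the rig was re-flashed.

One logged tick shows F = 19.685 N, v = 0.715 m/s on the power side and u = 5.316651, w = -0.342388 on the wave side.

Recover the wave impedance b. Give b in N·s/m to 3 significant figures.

b = 24.2 N·s/m

u + w = 4.974263;  u + w = √(2b)·v, so √(2b) = 4.974263/0.715 = 6.957011.
b = (√(2b))²/2 = 48.400005/2 = 24.200002.
(Check via u − w = 2F/√(2b): u − w = 5.659039, 2F/√(2b) = 5.659039.)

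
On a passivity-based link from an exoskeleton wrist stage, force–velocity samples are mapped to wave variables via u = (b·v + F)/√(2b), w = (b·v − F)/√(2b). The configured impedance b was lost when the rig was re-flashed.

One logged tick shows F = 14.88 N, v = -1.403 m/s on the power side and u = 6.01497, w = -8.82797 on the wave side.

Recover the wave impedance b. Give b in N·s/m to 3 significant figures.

b = 2.01 N·s/m

u + w = -2.8130;  u + w = √(2b)·v, so √(2b) = -2.8130/(-1.403) = 2.0050.
b = (√(2b))²/2 = 4.0200/2 = 2.0100.
(Check via u − w = 2F/√(2b): u − w = 14.8429, 2F/√(2b) = 14.8430.)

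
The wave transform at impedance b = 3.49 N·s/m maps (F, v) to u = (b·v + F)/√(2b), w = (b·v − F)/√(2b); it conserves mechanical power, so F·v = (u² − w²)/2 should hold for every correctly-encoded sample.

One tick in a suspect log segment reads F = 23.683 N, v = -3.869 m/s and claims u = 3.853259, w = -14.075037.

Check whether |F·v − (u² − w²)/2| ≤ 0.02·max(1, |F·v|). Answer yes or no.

F·v = 23.683×(-3.869) = -91.629527 W.
(u² − w²)/2 = (14.847605 − 198.106667)/2 = -91.629531 W.
|Δ| = 0.000004;  2% of max(1, |F·v|) = 1.832591.

yes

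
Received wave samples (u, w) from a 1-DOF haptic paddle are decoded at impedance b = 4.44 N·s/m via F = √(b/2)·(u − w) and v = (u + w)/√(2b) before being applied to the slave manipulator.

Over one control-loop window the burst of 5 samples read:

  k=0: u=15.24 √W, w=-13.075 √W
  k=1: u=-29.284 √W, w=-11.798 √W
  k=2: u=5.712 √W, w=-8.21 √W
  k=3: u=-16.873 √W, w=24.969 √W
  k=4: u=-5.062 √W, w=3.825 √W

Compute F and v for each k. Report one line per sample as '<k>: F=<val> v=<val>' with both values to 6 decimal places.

0: F=42.188400 v=0.726526
1: F=-26.053553 v=-13.786217
2: F=20.743313 v=-0.838274
3: F=-62.343176 v=2.716840
4: F=-13.241332 v=-0.415110

k=0: u−w=28.315000, u+w=2.165000; √(b/2)=1.489966, √(2b)=2.979933; F=1.489966×28.315=42.188400, v=2.165000/2.979933=0.726526
k=1: u−w=-17.486000, u+w=-41.082000; √(b/2)=1.489966, √(2b)=2.979933; F=1.489966×(-17.486)=-26.053553, v=-41.082000/2.979933=-13.786217
k=2: u−w=13.922000, u+w=-2.498000; √(b/2)=1.489966, √(2b)=2.979933; F=1.489966×13.922=20.743313, v=-2.498000/2.979933=-0.838274
k=3: u−w=-41.842000, u+w=8.096000; √(b/2)=1.489966, √(2b)=2.979933; F=1.489966×(-41.842)=-62.343176, v=8.096000/2.979933=2.716840
k=4: u−w=-8.887000, u+w=-1.237000; √(b/2)=1.489966, √(2b)=2.979933; F=1.489966×(-8.887)=-13.241332, v=-1.237000/2.979933=-0.415110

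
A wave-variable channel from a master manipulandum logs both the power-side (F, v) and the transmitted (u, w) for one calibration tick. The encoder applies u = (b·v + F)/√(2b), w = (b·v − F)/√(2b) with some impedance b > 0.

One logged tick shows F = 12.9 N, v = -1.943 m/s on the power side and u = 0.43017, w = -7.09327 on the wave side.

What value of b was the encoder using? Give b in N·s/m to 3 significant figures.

u + w = -6.66310;  u + w = √(2b)·v, so √(2b) = -6.66310/(-1.943) = 3.42928.
b = (√(2b))²/2 = 11.75999/2 = 5.88000.
(Check via u − w = 2F/√(2b): u − w = 7.52344, 2F/√(2b) = 7.52344.)

b = 5.88 N·s/m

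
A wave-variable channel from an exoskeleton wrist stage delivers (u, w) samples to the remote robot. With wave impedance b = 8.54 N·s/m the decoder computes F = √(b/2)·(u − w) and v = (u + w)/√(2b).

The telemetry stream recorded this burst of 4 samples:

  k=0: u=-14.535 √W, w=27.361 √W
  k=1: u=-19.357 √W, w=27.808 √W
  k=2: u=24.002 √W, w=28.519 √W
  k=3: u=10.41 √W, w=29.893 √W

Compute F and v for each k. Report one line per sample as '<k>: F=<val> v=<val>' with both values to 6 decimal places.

0: F=-86.573804 v=3.103468
1: F=-97.461654 v=2.044863
2: F=-9.333919 v=12.708347
3: F=-40.259629 v=9.751994

k=0: u−w=-41.896000, u+w=12.826000; √(b/2)=2.066398, √(2b)=4.132796; F=2.066398×(-41.896)=-86.573804, v=12.826000/4.132796=3.103468
k=1: u−w=-47.165000, u+w=8.451000; √(b/2)=2.066398, √(2b)=4.132796; F=2.066398×(-47.165)=-97.461654, v=8.451000/4.132796=2.044863
k=2: u−w=-4.517000, u+w=52.521000; √(b/2)=2.066398, √(2b)=4.132796; F=2.066398×(-4.517)=-9.333919, v=52.521000/4.132796=12.708347
k=3: u−w=-19.483000, u+w=40.303000; √(b/2)=2.066398, √(2b)=4.132796; F=2.066398×(-19.483)=-40.259629, v=40.303000/4.132796=9.751994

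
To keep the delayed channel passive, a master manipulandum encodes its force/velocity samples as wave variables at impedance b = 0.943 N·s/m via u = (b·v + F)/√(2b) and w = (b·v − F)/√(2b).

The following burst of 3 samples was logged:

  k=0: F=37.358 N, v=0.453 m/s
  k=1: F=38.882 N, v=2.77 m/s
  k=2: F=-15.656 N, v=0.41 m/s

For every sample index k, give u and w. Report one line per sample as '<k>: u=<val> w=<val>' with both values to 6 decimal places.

k=0: b·v=0.943×0.453=0.427179; √(2b)=1.373317; u=(0.427179+37.358)/1.373317=27.513804, w=(0.427179−37.358)/1.373317=-26.891691
k=1: b·v=0.943×2.77=2.612110; √(2b)=1.373317; u=(2.612110+38.882)/1.373317=30.214514, w=(2.612110−38.882)/1.373317=-26.410425
k=2: b·v=0.943×0.41=0.386630; √(2b)=1.373317; u=(0.386630+(-15.656))/1.373317=-11.118604, w=(0.386630−(-15.656))/1.373317=11.681664

0: u=27.513804 w=-26.891691
1: u=30.214514 w=-26.410425
2: u=-11.118604 w=11.681664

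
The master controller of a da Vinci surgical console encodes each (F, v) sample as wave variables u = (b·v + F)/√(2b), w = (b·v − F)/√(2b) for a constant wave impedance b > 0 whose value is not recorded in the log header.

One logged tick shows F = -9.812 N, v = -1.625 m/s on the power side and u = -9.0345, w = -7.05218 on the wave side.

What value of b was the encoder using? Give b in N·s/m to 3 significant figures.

u + w = -16.0867;  u + w = √(2b)·v, so √(2b) = -16.0867/(-1.625) = 9.8995.
b = (√(2b))²/2 = 98.0000/2 = 49.0000.
(Check via u − w = 2F/√(2b): u − w = -1.9823, 2F/√(2b) = -1.9823.)

b = 49 N·s/m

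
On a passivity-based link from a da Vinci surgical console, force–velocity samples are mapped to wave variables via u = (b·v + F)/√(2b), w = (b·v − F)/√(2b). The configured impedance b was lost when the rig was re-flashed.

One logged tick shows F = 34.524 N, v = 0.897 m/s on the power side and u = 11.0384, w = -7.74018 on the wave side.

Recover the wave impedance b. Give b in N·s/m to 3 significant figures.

b = 6.76 N·s/m

u + w = 3.29822;  u + w = √(2b)·v, so √(2b) = 3.29822/0.897 = 3.67695.
b = (√(2b))²/2 = 13.51993/2 = 6.75996.
(Check via u − w = 2F/√(2b): u − w = 18.77858, 2F/√(2b) = 18.77863.)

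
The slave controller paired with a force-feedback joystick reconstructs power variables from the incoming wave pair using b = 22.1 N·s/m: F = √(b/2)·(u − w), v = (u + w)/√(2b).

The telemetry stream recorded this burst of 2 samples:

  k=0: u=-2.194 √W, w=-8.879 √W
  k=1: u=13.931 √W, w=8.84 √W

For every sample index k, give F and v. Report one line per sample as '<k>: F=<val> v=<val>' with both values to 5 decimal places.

0: F=22.22197 v=-1.66554
1: F=16.92327 v=3.42508

k=0: u−w=6.68500, u+w=-11.07300; √(b/2)=3.32415, √(2b)=6.64831; F=3.32415×6.685=22.22197, v=-11.07300/6.64831=-1.66554
k=1: u−w=5.09100, u+w=22.77100; √(b/2)=3.32415, √(2b)=6.64831; F=3.32415×5.091=16.92327, v=22.77100/6.64831=3.42508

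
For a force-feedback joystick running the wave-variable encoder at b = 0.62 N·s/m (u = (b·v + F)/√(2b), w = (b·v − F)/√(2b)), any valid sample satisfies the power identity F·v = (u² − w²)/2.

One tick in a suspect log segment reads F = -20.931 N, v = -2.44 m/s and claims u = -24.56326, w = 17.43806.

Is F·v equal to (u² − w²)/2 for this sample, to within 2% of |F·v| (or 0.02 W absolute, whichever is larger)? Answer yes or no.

no

F·v = (-20.931)×(-2.44) = 51.07164 W.
(u² − w²)/2 = (603.35374 − 304.08594)/2 = 149.63390 W.
|Δ| = 98.56226;  2% of max(1, |F·v|) = 1.02143.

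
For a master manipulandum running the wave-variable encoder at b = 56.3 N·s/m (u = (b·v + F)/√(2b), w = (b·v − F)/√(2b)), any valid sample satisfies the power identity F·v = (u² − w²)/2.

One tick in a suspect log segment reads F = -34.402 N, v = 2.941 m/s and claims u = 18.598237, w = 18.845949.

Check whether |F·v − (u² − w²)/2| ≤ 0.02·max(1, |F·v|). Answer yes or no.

no

F·v = (-34.402)×2.941 = -101.176282 W.
(u² − w²)/2 = (345.894420 − 355.169794)/2 = -4.637687 W.
|Δ| = 96.538595;  2% of max(1, |F·v|) = 2.023526.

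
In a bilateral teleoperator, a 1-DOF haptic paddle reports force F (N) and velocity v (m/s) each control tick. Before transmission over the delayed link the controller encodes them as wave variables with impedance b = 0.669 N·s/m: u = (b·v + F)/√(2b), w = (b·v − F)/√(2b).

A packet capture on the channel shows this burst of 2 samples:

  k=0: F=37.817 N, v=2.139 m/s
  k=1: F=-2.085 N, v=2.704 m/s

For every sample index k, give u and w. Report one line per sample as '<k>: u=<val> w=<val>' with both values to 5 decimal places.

k=0: b·v=0.669×2.139=1.43099; √(2b)=1.15672; u=(1.43099+37.817)/1.15672=33.93043, w=(1.43099−37.817)/1.15672=-31.45621
k=1: b·v=0.669×2.704=1.80898; √(2b)=1.15672; u=(1.80898+(-2.085))/1.15672=-0.23863, w=(1.80898−(-2.085))/1.15672=3.36640

0: u=33.93043 w=-31.45621
1: u=-0.23863 w=3.36640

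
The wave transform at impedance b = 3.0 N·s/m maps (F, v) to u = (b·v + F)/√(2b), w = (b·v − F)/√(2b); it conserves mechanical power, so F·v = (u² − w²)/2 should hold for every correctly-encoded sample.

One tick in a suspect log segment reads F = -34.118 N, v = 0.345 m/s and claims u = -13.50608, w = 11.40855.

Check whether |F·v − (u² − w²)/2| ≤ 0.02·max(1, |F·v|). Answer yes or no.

no

F·v = (-34.118)×0.345 = -11.7707 W.
(u² − w²)/2 = (182.4142 − 130.1550)/2 = 26.1296 W.
|Δ| = 37.9003;  2% of max(1, |F·v|) = 0.2354.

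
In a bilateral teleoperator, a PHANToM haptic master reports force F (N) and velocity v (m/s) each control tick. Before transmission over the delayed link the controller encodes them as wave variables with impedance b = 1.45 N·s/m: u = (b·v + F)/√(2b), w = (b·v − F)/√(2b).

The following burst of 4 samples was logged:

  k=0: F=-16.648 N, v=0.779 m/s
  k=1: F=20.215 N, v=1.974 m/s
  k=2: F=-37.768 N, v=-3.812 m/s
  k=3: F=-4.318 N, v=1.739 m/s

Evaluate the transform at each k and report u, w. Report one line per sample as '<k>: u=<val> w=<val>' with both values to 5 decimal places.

0: u=-9.11275 w=10.43934
1: u=13.55146 w=-10.18986
2: u=-25.42393 w=18.93233
3: u=-1.05491 w=4.01632

k=0: b·v=1.45×0.779=1.12955; √(2b)=1.70294; u=(1.12955+(-16.648))/1.70294=-9.11275, w=(1.12955−(-16.648))/1.70294=10.43934
k=1: b·v=1.45×1.974=2.86230; √(2b)=1.70294; u=(2.86230+20.215)/1.70294=13.55146, w=(2.86230−20.215)/1.70294=-10.18986
k=2: b·v=1.45×(-3.812)=-5.52740; √(2b)=1.70294; u=(-5.52740+(-37.768))/1.70294=-25.42393, w=(-5.52740−(-37.768))/1.70294=18.93233
k=3: b·v=1.45×1.739=2.52155; √(2b)=1.70294; u=(2.52155+(-4.318))/1.70294=-1.05491, w=(2.52155−(-4.318))/1.70294=4.01632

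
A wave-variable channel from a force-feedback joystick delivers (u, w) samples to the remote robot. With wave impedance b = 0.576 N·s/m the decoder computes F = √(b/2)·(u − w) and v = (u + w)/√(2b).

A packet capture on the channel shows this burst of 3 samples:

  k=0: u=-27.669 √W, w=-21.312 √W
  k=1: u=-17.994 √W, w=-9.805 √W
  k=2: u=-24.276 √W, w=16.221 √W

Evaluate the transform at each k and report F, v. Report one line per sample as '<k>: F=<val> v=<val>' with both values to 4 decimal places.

k=0: u−w=-6.3570, u+w=-48.9810; √(b/2)=0.5367, √(2b)=1.0733; F=0.5367×(-6.357)=-3.4115, v=-48.9810/1.0733=-45.6354
k=1: u−w=-8.1890, u+w=-27.7990; √(b/2)=0.5367, √(2b)=1.0733; F=0.5367×(-8.189)=-4.3947, v=-27.7990/1.0733=-25.9002
k=2: u−w=-40.4970, u+w=-8.0550; √(b/2)=0.5367, √(2b)=1.0733; F=0.5367×(-40.497)=-21.7330, v=-8.0550/1.0733=-7.5048

0: F=-3.4115 v=-45.6354
1: F=-4.3947 v=-25.9002
2: F=-21.7330 v=-7.5048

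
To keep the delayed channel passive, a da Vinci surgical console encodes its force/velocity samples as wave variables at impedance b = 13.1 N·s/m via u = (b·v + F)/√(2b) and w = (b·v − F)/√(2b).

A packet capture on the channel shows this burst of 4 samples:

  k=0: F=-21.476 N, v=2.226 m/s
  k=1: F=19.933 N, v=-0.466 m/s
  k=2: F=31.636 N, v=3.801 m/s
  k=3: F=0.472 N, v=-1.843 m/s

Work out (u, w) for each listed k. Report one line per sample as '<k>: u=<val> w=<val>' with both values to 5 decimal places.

k=0: b·v=13.1×2.226=29.16060; √(2b)=5.11859; u=(29.16060+(-21.476))/5.11859=1.50131, w=(29.16060−(-21.476))/5.11859=9.89268
k=1: b·v=13.1×(-0.466)=-6.10460; √(2b)=5.11859; u=(-6.10460+19.933)/5.11859=2.70160, w=(-6.10460−19.933)/5.11859=-5.08687
k=2: b·v=13.1×3.801=49.79310; √(2b)=5.11859; u=(49.79310+31.636)/5.11859=15.90849, w=(49.79310−31.636)/5.11859=3.54728
k=3: b·v=13.1×(-1.843)=-24.14330; √(2b)=5.11859; u=(-24.14330+0.472)/5.11859=-4.62457, w=(-24.14330−0.472)/5.11859=-4.80900

0: u=1.50131 w=9.89268
1: u=2.70160 w=-5.08687
2: u=15.90849 w=3.54728
3: u=-4.62457 w=-4.80900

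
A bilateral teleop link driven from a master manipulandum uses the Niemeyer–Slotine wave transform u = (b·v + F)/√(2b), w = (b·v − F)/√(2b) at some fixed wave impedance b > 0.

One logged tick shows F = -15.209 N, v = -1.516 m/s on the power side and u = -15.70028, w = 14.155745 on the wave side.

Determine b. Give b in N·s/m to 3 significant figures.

b = 0.519 N·s/m

u + w = -1.544535;  u + w = √(2b)·v, so √(2b) = -1.544535/(-1.516) = 1.018823.
b = (√(2b))²/2 = 1.037999/2 = 0.519000.
(Check via u − w = 2F/√(2b): u − w = -29.856025, 2F/√(2b) = -29.856033.)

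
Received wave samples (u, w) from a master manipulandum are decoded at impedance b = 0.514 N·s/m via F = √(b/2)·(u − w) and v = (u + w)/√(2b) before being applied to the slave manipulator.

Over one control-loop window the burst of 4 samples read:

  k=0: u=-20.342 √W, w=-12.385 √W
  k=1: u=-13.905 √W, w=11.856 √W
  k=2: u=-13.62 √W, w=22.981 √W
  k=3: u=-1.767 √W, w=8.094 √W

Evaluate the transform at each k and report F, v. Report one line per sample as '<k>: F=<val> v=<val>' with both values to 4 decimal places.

k=0: u−w=-7.9570, u+w=-32.7270; √(b/2)=0.5070, √(2b)=1.0139; F=0.5070×(-7.957)=-4.0338, v=-32.7270/1.0139=-32.2782
k=1: u−w=-25.7610, u+w=-2.0490; √(b/2)=0.5070, √(2b)=1.0139; F=0.5070×(-25.761)=-13.0596, v=-2.0490/1.0139=-2.0209
k=2: u−w=-36.6010, u+w=9.3610; √(b/2)=0.5070, √(2b)=1.0139; F=0.5070×(-36.601)=-18.5549, v=9.3610/1.0139=9.2326
k=3: u−w=-9.8610, u+w=6.3270; √(b/2)=0.5070, √(2b)=1.0139; F=0.5070×(-9.861)=-4.9991, v=6.3270/1.0139=6.2402

0: F=-4.0338 v=-32.2782
1: F=-13.0596 v=-2.0209
2: F=-18.5549 v=9.2326
3: F=-4.9991 v=6.2402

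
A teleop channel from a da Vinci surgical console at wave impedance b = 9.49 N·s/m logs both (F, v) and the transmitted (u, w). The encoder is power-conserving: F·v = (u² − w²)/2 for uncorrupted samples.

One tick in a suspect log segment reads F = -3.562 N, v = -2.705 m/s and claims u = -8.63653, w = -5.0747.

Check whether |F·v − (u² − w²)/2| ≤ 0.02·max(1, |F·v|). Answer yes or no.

no

F·v = (-3.562)×(-2.705) = 9.63521 W.
(u² − w²)/2 = (74.58965 − 25.75258)/2 = 24.41854 W.
|Δ| = 14.78333;  2% of max(1, |F·v|) = 0.19270.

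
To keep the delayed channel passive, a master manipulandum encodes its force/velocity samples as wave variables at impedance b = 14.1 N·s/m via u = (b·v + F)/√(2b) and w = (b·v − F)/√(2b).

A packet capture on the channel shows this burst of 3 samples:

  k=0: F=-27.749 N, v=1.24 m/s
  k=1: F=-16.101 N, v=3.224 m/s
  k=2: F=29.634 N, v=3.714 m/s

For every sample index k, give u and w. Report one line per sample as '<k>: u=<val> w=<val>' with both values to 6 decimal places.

0: u=-1.933011 w=8.517867
1: u=5.528318 w=11.592306
2: u=15.441757 w=4.280947

k=0: b·v=14.1×1.24=17.484000; √(2b)=5.310367; u=(17.484000+(-27.749))/5.310367=-1.933011, w=(17.484000−(-27.749))/5.310367=8.517867
k=1: b·v=14.1×3.224=45.458400; √(2b)=5.310367; u=(45.458400+(-16.101))/5.310367=5.528318, w=(45.458400−(-16.101))/5.310367=11.592306
k=2: b·v=14.1×3.714=52.367400; √(2b)=5.310367; u=(52.367400+29.634)/5.310367=15.441757, w=(52.367400−29.634)/5.310367=4.280947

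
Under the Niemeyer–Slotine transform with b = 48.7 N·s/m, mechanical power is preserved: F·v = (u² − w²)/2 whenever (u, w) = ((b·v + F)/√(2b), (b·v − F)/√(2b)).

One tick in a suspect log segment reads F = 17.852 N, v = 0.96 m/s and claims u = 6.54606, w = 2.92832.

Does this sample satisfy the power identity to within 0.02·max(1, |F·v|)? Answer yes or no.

F·v = 17.852×0.96 = 17.1379 W.
(u² − w²)/2 = (42.8509 − 8.5751)/2 = 17.1379 W.
|Δ| = 0.0000;  2% of max(1, |F·v|) = 0.3428.

yes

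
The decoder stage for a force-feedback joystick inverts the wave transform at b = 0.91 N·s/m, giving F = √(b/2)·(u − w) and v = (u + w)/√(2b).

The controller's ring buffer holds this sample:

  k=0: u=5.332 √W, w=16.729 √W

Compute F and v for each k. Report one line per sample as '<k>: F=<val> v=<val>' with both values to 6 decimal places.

0: F=-7.687697 v=16.352701

k=0: u−w=-11.397000, u+w=22.061000; √(b/2)=0.674537, √(2b)=1.349074; F=0.674537×(-11.397)=-7.687697, v=22.061000/1.349074=16.352701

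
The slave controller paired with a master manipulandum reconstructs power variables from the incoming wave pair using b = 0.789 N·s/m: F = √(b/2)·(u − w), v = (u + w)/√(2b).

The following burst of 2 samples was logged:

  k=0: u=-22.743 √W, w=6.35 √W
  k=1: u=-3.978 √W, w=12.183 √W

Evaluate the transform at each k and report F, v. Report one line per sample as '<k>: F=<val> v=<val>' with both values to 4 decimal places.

k=0: u−w=-29.0930, u+w=-16.3930; √(b/2)=0.6281, √(2b)=1.2562; F=0.6281×(-29.093)=-18.2731, v=-16.3930/1.2562=-13.0498
k=1: u−w=-16.1610, u+w=8.2050; √(b/2)=0.6281, √(2b)=1.2562; F=0.6281×(-16.161)=-10.1506, v=8.2050/1.2562=6.5317

0: F=-18.2731 v=-13.0498
1: F=-10.1506 v=6.5317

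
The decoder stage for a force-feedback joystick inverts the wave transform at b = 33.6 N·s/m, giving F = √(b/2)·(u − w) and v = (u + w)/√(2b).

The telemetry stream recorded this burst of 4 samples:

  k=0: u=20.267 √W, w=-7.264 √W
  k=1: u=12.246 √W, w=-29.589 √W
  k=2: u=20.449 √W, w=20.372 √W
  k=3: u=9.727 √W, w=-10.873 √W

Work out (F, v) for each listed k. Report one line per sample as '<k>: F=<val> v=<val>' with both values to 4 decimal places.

k=0: u−w=27.5310, u+w=13.0030; √(b/2)=4.0988, √(2b)=8.1976; F=4.0988×27.531=112.8435, v=13.0030/8.1976=1.5862
k=1: u−w=41.8350, u+w=-17.3430; √(b/2)=4.0988, √(2b)=8.1976; F=4.0988×41.835=171.4725, v=-17.3430/8.1976=-2.1156
k=2: u−w=0.0770, u+w=40.8210; √(b/2)=4.0988, √(2b)=8.1976; F=4.0988×0.077=0.3156, v=40.8210/8.1976=4.9797
k=3: u−w=20.6000, u+w=-1.1460; √(b/2)=4.0988, √(2b)=8.1976; F=4.0988×20.6=84.4349, v=-1.1460/8.1976=-0.1398

0: F=112.8435 v=1.5862
1: F=171.4725 v=-2.1156
2: F=0.3156 v=4.9797
3: F=84.4349 v=-0.1398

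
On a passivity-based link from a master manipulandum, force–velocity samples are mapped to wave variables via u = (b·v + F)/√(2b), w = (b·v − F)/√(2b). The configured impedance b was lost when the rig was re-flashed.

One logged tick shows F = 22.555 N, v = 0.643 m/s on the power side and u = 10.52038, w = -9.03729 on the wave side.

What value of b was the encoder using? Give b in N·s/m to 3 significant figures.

u + w = 1.48309;  u + w = √(2b)·v, so √(2b) = 1.48309/0.643 = 2.30652.
b = (√(2b))²/2 = 5.32002/2 = 2.66001.
(Check via u − w = 2F/√(2b): u − w = 19.55767, 2F/√(2b) = 19.55763.)

b = 2.66 N·s/m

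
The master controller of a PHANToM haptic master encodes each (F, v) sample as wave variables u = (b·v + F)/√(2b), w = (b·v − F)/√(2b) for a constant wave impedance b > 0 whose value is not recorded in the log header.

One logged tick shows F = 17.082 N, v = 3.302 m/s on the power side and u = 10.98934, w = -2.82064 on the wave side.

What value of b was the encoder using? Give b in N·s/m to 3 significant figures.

u + w = 8.16870;  u + w = √(2b)·v, so √(2b) = 8.16870/3.302 = 2.47386.
b = (√(2b))²/2 = 6.12000/2 = 3.06000.
(Check via u − w = 2F/√(2b): u − w = 13.80998, 2F/√(2b) = 13.80997.)

b = 3.06 N·s/m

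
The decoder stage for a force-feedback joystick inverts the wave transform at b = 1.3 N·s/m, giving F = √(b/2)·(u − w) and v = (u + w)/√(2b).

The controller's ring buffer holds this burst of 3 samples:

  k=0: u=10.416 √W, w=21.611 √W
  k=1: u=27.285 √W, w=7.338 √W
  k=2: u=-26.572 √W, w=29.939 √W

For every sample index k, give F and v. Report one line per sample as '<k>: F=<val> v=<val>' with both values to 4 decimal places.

k=0: u−w=-11.1950, u+w=32.0270; √(b/2)=0.8062, √(2b)=1.6125; F=0.8062×(-11.195)=-9.0257, v=32.0270/1.6125=19.8623
k=1: u−w=19.9470, u+w=34.6230; √(b/2)=0.8062, √(2b)=1.6125; F=0.8062×19.947=16.0818, v=34.6230/1.6125=21.4723
k=2: u−w=-56.5110, u+w=3.3670; √(b/2)=0.8062, √(2b)=1.6125; F=0.8062×(-56.511)=-45.5606, v=3.3670/1.6125=2.0881

0: F=-9.0257 v=19.8623
1: F=16.0818 v=21.4723
2: F=-45.5606 v=2.0881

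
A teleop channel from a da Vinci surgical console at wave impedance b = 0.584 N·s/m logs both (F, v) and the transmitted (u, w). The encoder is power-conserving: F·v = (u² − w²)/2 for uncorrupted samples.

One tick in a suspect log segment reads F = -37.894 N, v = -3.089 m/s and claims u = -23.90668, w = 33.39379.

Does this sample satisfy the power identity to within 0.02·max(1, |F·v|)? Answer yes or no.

no

F·v = (-37.894)×(-3.089) = 117.05457 W.
(u² − w²)/2 = (571.52935 − 1115.14521)/2 = -271.80793 W.
|Δ| = 388.86250;  2% of max(1, |F·v|) = 2.34109.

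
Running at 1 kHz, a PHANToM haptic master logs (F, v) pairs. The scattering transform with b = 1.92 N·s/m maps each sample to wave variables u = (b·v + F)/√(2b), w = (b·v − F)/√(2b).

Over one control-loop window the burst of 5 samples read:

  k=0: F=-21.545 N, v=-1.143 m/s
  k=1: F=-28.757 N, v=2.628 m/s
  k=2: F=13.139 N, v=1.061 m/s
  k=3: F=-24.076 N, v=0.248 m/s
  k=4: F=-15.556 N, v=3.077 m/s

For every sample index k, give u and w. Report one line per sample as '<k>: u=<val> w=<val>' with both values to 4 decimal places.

k=0: b·v=1.92×(-1.143)=-2.1946; √(2b)=1.9596; u=(-2.1946+(-21.545))/1.9596=-12.1145, w=(-2.1946−(-21.545))/1.9596=9.8747
k=1: b·v=1.92×2.628=5.0458; √(2b)=1.9596; u=(5.0458+(-28.757))/1.9596=-12.1001, w=(5.0458−(-28.757))/1.9596=17.2499
k=2: b·v=1.92×1.061=2.0371; √(2b)=1.9596; u=(2.0371+13.139)/1.9596=7.7445, w=(2.0371−13.139)/1.9596=-5.6654
k=3: b·v=1.92×0.248=0.4762; √(2b)=1.9596; u=(0.4762+(-24.076))/1.9596=-12.0432, w=(0.4762−(-24.076))/1.9596=12.5292
k=4: b·v=1.92×3.077=5.9078; √(2b)=1.9596; u=(5.9078+(-15.556))/1.9596=-4.9236, w=(5.9078−(-15.556))/1.9596=10.9532

0: u=-12.1145 w=9.8747
1: u=-12.1001 w=17.2499
2: u=7.7445 w=-5.6654
3: u=-12.0432 w=12.5292
4: u=-4.9236 w=10.9532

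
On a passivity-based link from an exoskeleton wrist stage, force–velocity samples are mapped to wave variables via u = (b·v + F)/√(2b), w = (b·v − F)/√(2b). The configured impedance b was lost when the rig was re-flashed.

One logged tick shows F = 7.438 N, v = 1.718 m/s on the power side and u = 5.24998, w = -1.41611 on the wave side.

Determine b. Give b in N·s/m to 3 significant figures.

b = 2.49 N·s/m

u + w = 3.83387;  u + w = √(2b)·v, so √(2b) = 3.83387/1.718 = 2.23159.
b = (√(2b))²/2 = 4.97999/2 = 2.48999.
(Check via u − w = 2F/√(2b): u − w = 6.66609, 2F/√(2b) = 6.66610.)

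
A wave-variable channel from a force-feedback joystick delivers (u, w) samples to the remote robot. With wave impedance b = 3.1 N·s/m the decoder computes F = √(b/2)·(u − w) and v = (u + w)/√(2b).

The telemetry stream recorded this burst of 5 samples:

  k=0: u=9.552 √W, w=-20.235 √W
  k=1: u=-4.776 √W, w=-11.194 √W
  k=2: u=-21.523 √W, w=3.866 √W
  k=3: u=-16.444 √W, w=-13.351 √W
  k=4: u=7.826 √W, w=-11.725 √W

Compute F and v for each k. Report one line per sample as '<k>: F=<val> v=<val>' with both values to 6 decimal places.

0: F=37.084516 v=-4.290396
1: F=7.990346 v=-6.413706
2: F=-31.609050 v=-7.091222
3: F=-3.850754 v=-11.965960
4: F=24.340799 v=-1.565876

k=0: u−w=29.787000, u+w=-10.683000; √(b/2)=1.244990, √(2b)=2.489980; F=1.244990×29.787=37.084516, v=-10.683000/2.489980=-4.290396
k=1: u−w=6.418000, u+w=-15.970000; √(b/2)=1.244990, √(2b)=2.489980; F=1.244990×6.418=7.990346, v=-15.970000/2.489980=-6.413706
k=2: u−w=-25.389000, u+w=-17.657000; √(b/2)=1.244990, √(2b)=2.489980; F=1.244990×(-25.389)=-31.609050, v=-17.657000/2.489980=-7.091222
k=3: u−w=-3.093000, u+w=-29.795000; √(b/2)=1.244990, √(2b)=2.489980; F=1.244990×(-3.093)=-3.850754, v=-29.795000/2.489980=-11.965960
k=4: u−w=19.551000, u+w=-3.899000; √(b/2)=1.244990, √(2b)=2.489980; F=1.244990×19.551=24.340799, v=-3.899000/2.489980=-1.565876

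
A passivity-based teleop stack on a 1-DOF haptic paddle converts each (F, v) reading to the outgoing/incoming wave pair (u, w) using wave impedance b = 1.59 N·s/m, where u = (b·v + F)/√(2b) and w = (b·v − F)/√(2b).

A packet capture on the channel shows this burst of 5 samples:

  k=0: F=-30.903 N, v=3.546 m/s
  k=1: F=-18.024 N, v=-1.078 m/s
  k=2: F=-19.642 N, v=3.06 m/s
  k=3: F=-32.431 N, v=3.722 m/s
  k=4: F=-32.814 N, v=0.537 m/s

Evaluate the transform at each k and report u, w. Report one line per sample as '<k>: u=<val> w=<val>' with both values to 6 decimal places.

k=0: b·v=1.59×3.546=5.638140; √(2b)=1.783255; u=(5.638140+(-30.903))/1.783255=-14.167830, w=(5.638140−(-30.903))/1.783255=20.491254
k=1: b·v=1.59×(-1.078)=-1.714020; √(2b)=1.783255; u=(-1.714020+(-18.024))/1.783255=-11.068532, w=(-1.714020−(-18.024))/1.783255=9.146183
k=2: b·v=1.59×3.06=4.865400; √(2b)=1.783255; u=(4.865400+(-19.642))/1.783255=-8.286306, w=(4.865400−(-19.642))/1.783255=13.743067
k=3: b·v=1.59×3.722=5.917980; √(2b)=1.783255; u=(5.917980+(-32.431))/1.783255=-14.867763, w=(5.917980−(-32.431))/1.783255=21.505040
k=4: b·v=1.59×0.537=0.853830; √(2b)=1.783255; u=(0.853830+(-32.814))/1.783255=-17.922373, w=(0.853830−(-32.814))/1.783255=18.879982

0: u=-14.167830 w=20.491254
1: u=-11.068532 w=9.146183
2: u=-8.286306 w=13.743067
3: u=-14.867763 w=21.505040
4: u=-17.922373 w=18.879982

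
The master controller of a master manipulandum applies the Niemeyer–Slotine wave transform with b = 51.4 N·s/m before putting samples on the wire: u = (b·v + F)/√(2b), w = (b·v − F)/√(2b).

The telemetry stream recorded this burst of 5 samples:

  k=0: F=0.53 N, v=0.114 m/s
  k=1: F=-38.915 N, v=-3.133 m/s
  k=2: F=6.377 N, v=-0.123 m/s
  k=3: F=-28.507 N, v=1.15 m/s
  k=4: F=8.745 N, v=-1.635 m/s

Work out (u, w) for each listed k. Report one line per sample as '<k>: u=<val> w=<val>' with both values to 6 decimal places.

0: u=0.630198 w=0.525652
1: u=-19.720933 w=-12.044659
2: u=0.005405 w=-1.252506
3: u=3.018335 w=8.641553
4: u=-7.426152 w=-9.151168

k=0: b·v=51.4×0.114=5.859600; √(2b)=10.139033; u=(5.859600+0.53)/10.139033=0.630198, w=(5.859600−0.53)/10.139033=0.525652
k=1: b·v=51.4×(-3.133)=-161.036200; √(2b)=10.139033; u=(-161.036200+(-38.915))/10.139033=-19.720933, w=(-161.036200−(-38.915))/10.139033=-12.044659
k=2: b·v=51.4×(-0.123)=-6.322200; √(2b)=10.139033; u=(-6.322200+6.377)/10.139033=0.005405, w=(-6.322200−6.377)/10.139033=-1.252506
k=3: b·v=51.4×1.15=59.110000; √(2b)=10.139033; u=(59.110000+(-28.507))/10.139033=3.018335, w=(59.110000−(-28.507))/10.139033=8.641553
k=4: b·v=51.4×(-1.635)=-84.039000; √(2b)=10.139033; u=(-84.039000+8.745)/10.139033=-7.426152, w=(-84.039000−8.745)/10.139033=-9.151168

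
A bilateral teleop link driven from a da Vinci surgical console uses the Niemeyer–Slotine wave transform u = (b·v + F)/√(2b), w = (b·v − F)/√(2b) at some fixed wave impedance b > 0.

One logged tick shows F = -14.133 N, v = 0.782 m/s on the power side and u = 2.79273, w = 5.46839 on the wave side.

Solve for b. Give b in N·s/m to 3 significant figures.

u + w = 8.2611;  u + w = √(2b)·v, so √(2b) = 8.2611/0.782 = 10.5641.
b = (√(2b))²/2 = 111.6000/2 = 55.8000.
(Check via u − w = 2F/√(2b): u − w = -2.6757, 2F/√(2b) = -2.6757.)

b = 55.8 N·s/m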